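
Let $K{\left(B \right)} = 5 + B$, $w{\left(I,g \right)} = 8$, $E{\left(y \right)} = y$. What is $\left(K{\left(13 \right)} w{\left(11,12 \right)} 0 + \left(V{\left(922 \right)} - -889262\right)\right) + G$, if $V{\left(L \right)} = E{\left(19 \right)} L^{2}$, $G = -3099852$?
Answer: $13941006$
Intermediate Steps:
$V{\left(L \right)} = 19 L^{2}$
$\left(K{\left(13 \right)} w{\left(11,12 \right)} 0 + \left(V{\left(922 \right)} - -889262\right)\right) + G = \left(\left(5 + 13\right) 8 \cdot 0 - \left(-889262 - 19 \cdot 922^{2}\right)\right) - 3099852 = \left(18 \cdot 8 \cdot 0 + \left(19 \cdot 850084 + 889262\right)\right) - 3099852 = \left(144 \cdot 0 + \left(16151596 + 889262\right)\right) - 3099852 = \left(0 + 17040858\right) - 3099852 = 17040858 - 3099852 = 13941006$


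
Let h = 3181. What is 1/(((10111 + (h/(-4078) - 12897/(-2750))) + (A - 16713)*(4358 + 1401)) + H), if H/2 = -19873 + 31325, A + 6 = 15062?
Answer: -2803625/26661475912446 ≈ -1.0516e-7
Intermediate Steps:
A = 15056 (A = -6 + 15062 = 15056)
H = 22904 (H = 2*(-19873 + 31325) = 2*11452 = 22904)
1/(((10111 + (h/(-4078) - 12897/(-2750))) + (A - 16713)*(4358 + 1401)) + H) = 1/(((10111 + (3181/(-4078) - 12897/(-2750))) + (15056 - 16713)*(4358 + 1401)) + 22904) = 1/(((10111 + (3181*(-1/4078) - 12897*(-1/2750))) - 1657*5759) + 22904) = 1/(((10111 + (-3181/4078 + 12897/2750)) - 9542663) + 22904) = 1/(((10111 + 10961554/2803625) - 9542663) + 22904) = 1/((28358413929/2803625 - 9542663) + 22904) = 1/(-26725690139446/2803625 + 22904) = 1/(-26661475912446/2803625) = -2803625/26661475912446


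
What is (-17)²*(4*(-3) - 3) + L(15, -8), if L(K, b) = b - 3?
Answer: -4346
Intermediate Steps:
L(K, b) = -3 + b
(-17)²*(4*(-3) - 3) + L(15, -8) = (-17)²*(4*(-3) - 3) + (-3 - 8) = 289*(-12 - 3) - 11 = 289*(-15) - 11 = -4335 - 11 = -4346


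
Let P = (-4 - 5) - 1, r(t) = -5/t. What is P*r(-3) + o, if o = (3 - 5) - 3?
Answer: -65/3 ≈ -21.667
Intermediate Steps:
o = -5 (o = -2 - 3 = -5)
P = -10 (P = -9 - 1 = -10)
P*r(-3) + o = -(-50)/(-3) - 5 = -(-50)*(-1)/3 - 5 = -10*5/3 - 5 = -50/3 - 5 = -65/3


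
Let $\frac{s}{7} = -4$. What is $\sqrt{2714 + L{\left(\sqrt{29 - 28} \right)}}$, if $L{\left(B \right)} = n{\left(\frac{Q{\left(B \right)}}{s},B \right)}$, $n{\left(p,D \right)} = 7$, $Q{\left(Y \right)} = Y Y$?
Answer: $\sqrt{2721} \approx 52.163$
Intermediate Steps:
$s = -28$ ($s = 7 \left(-4\right) = -28$)
$Q{\left(Y \right)} = Y^{2}$
$L{\left(B \right)} = 7$
$\sqrt{2714 + L{\left(\sqrt{29 - 28} \right)}} = \sqrt{2714 + 7} = \sqrt{2721}$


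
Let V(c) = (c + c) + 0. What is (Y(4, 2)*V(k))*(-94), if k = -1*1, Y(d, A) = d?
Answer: 752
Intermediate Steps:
k = -1
V(c) = 2*c (V(c) = 2*c + 0 = 2*c)
(Y(4, 2)*V(k))*(-94) = (4*(2*(-1)))*(-94) = (4*(-2))*(-94) = -8*(-94) = 752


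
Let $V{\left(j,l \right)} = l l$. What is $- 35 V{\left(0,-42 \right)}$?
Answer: $-61740$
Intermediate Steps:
$V{\left(j,l \right)} = l^{2}$
$- 35 V{\left(0,-42 \right)} = - 35 \left(-42\right)^{2} = \left(-35\right) 1764 = -61740$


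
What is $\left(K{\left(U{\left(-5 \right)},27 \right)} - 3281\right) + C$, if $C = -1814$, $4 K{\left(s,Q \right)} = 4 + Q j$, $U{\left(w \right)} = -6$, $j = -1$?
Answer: $- \frac{20403}{4} \approx -5100.8$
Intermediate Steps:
$K{\left(s,Q \right)} = 1 - \frac{Q}{4}$ ($K{\left(s,Q \right)} = \frac{4 + Q \left(-1\right)}{4} = \frac{4 - Q}{4} = 1 - \frac{Q}{4}$)
$\left(K{\left(U{\left(-5 \right)},27 \right)} - 3281\right) + C = \left(\left(1 - \frac{27}{4}\right) - 3281\right) - 1814 = \left(- \frac{23}{4} - 3281\right) - 1814 = - \frac{13147}{4} - 1814 = - \frac{20403}{4}$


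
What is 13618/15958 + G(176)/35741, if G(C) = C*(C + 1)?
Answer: 491922277/285177439 ≈ 1.7250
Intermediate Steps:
G(C) = C*(1 + C)
13618/15958 + G(176)/35741 = 13618/15958 + (176*(1 + 176))/35741 = 13618*(1/15958) + (176*177)*(1/35741) = 6809/7979 + 31152*(1/35741) = 6809/7979 + 31152/35741 = 491922277/285177439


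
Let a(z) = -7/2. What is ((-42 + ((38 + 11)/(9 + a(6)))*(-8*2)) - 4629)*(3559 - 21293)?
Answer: 938997566/11 ≈ 8.5363e+7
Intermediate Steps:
a(z) = -7/2 (a(z) = -7*½ = -7/2)
((-42 + ((38 + 11)/(9 + a(6)))*(-8*2)) - 4629)*(3559 - 21293) = ((-42 + ((38 + 11)/(9 - 7/2))*(-8*2)) - 4629)*(3559 - 21293) = ((-42 + (49/(11/2))*(-16)) - 4629)*(-17734) = ((-42 + (49*(2/11))*(-16)) - 4629)*(-17734) = ((-42 + (98/11)*(-16)) - 4629)*(-17734) = ((-42 - 1568/11) - 4629)*(-17734) = (-2030/11 - 4629)*(-17734) = -52949/11*(-17734) = 938997566/11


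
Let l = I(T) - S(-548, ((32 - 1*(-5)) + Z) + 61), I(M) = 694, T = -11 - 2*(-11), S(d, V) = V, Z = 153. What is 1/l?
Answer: 1/443 ≈ 0.0022573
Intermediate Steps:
T = 11 (T = -11 + 22 = 11)
l = 443 (l = 694 - (((32 - 1*(-5)) + 153) + 61) = 694 - (((32 + 5) + 153) + 61) = 694 - ((37 + 153) + 61) = 694 - (190 + 61) = 694 - 1*251 = 694 - 251 = 443)
1/l = 1/443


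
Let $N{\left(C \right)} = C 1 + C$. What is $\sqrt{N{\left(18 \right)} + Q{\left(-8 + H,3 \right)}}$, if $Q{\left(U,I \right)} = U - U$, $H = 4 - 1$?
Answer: $6$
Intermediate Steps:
$N{\left(C \right)} = 2 C$ ($N{\left(C \right)} = C + C = 2 C$)
$H = 3$
$Q{\left(U,I \right)} = 0$
$\sqrt{N{\left(18 \right)} + Q{\left(-8 + H,3 \right)}} = \sqrt{2 \cdot 18 + 0} = \sqrt{36 + 0} = \sqrt{36} = 6$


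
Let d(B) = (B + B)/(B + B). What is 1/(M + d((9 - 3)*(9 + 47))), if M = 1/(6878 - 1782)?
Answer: 5096/5097 ≈ 0.99980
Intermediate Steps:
d(B) = 1 (d(B) = (2*B)/((2*B)) = (2*B)*(1/(2*B)) = 1)
M = 1/5096 ≈ 0.00019623
1/(M + d((9 - 3)*(9 + 47))) = 1/(1/5096 + 1) = 1/(5097/5096) = 5096/5097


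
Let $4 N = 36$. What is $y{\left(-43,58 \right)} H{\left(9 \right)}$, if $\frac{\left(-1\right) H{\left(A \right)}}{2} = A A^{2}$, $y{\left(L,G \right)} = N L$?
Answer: $564246$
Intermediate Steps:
$N = 9$ ($N = \frac{1}{4} \cdot 36 = 9$)
$y{\left(L,G \right)} = 9 L$
$H{\left(A \right)} = - 2 A^{3}$ ($H{\left(A \right)} = - 2 A A^{2} = - 2 A^{3}$)
$y{\left(-43,58 \right)} H{\left(9 \right)} = 9 \left(-43\right) \left(- 2 \cdot 9^{3}\right) = - 387 \left(\left(-2\right) 729\right) = \left(-387\right) \left(-1458\right) = 564246$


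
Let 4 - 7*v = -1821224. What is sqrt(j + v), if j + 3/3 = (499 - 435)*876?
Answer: sqrt(15495683)/7 ≈ 562.35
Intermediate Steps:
j = 56063 (j = -1 + (499 - 435)*876 = -1 + 64*876 = -1 + 56064 = 56063)
v = 1821228/7 (v = 4/7 - 1/7*(-1821224) = 4/7 + 1821224/7 = 1821228/7 ≈ 2.6018e+5)
sqrt(j + v) = sqrt(56063 + 1821228/7) = sqrt(2213669/7) = sqrt(15495683)/7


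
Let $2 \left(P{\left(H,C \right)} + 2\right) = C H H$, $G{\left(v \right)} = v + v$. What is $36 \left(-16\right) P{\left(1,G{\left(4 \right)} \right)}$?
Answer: $-1152$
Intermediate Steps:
$G{\left(v \right)} = 2 v$
$P{\left(H,C \right)} = -2 + \frac{C H^{2}}{2}$ ($P{\left(H,C \right)} = -2 + \frac{C H H}{2} = -2 + \frac{C H^{2}}{2}$)
$36 \left(-16\right) P{\left(1,G{\left(4 \right)} \right)} = 36 \left(-16\right) \left(-2 + \frac{2 \cdot 4 \cdot 1^{2}}{2}\right) = - 576 \left(-2 + \frac{1}{2} \cdot 8 \cdot 1\right) = - 576 \left(-2 + 4\right) = \left(-576\right) 2 = -1152$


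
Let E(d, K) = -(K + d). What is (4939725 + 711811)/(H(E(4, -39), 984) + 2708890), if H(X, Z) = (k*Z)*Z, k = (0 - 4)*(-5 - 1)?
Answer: 2825768/12973517 ≈ 0.21781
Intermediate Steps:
k = 24 (k = -4*(-6) = 24)
E(d, K) = -K - d
H(X, Z) = 24*Z² (H(X, Z) = (24*Z)*Z = 24*Z²)
(4939725 + 711811)/(H(E(4, -39), 984) + 2708890) = (4939725 + 711811)/(24*984² + 2708890) = 5651536/(24*968256 + 2708890) = 5651536/(23238144 + 2708890) = 5651536/25947034 = 5651536*(1/25947034) = 2825768/12973517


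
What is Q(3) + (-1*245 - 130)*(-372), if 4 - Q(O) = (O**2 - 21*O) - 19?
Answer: 139577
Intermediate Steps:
Q(O) = 23 - O**2 + 21*O (Q(O) = 4 - ((O**2 - 21*O) - 19) = 4 - (-19 + O**2 - 21*O) = 4 + (19 - O**2 + 21*O) = 23 - O**2 + 21*O)
Q(3) + (-1*245 - 130)*(-372) = (23 - 1*3**2 + 21*3) + (-1*245 - 130)*(-372) = (23 - 1*9 + 63) + (-245 - 130)*(-372) = (23 - 9 + 63) - 375*(-372) = 77 + 139500 = 139577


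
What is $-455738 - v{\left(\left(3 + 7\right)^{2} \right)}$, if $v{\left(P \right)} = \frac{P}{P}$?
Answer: $-455739$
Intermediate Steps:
$v{\left(P \right)} = 1$
$-455738 - v{\left(\left(3 + 7\right)^{2} \right)} = -455738 - 1 = -455739$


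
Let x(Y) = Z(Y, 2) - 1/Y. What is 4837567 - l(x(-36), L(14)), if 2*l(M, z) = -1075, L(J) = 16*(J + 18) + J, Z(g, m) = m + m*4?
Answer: 9676209/2 ≈ 4.8381e+6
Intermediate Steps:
Z(g, m) = 5*m (Z(g, m) = m + 4*m = 5*m)
x(Y) = 10 - 1/Y (x(Y) = 5*2 - 1/Y = 10 - 1/Y)
L(J) = 288 + 17*J (L(J) = 16*(18 + J) + J = (288 + 16*J) + J = 288 + 17*J)
l(M, z) = -1075/2 (l(M, z) = (½)*(-1075) = -1075/2)
4837567 - l(x(-36), L(14)) = 4837567 - 1*(-1075/2) = 4837567 + 1075/2 = 9676209/2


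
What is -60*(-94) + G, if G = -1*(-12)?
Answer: 5652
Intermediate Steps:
G = 12
-60*(-94) + G = -60*(-94) + 12 = 5640 + 12 = 5652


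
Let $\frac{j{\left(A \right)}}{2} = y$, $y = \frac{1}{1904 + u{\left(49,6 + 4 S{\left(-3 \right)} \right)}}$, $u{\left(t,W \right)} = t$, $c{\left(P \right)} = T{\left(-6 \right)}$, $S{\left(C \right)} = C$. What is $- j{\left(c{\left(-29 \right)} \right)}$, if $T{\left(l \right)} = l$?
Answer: $- \frac{2}{1953} \approx -0.0010241$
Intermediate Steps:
$c{\left(P \right)} = -6$
$y = \frac{1}{1953}$ ($y = \frac{1}{1904 + 49} = \frac{1}{1953} \approx 0.00051203$)
$j{\left(A \right)} = \frac{2}{1953}$ ($j{\left(A \right)} = 2 \cdot \frac{1}{1953} = \frac{2}{1953}$)
$- j{\left(c{\left(-29 \right)} \right)} = \left(-1\right) \frac{2}{1953} = - \frac{2}{1953}$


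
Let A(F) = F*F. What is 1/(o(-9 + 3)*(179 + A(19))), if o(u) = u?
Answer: -1/3240 ≈ -0.00030864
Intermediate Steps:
A(F) = F²
1/(o(-9 + 3)*(179 + A(19))) = 1/((-9 + 3)*(179 + 19²)) = 1/(-6*(179 + 361)) = 1/(-6*540) = 1/(-3240) = -1/3240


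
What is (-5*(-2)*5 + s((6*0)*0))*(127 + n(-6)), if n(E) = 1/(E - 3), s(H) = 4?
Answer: 6852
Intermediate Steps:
n(E) = 1/(-3 + E)
(-5*(-2)*5 + s((6*0)*0))*(127 + n(-6)) = (-5*(-2)*5 + 4)*(127 + 1/(-3 - 6)) = (10*5 + 4)*(127 + 1/(-9)) = (50 + 4)*(127 - 1/9) = 54*(1142/9) = 6852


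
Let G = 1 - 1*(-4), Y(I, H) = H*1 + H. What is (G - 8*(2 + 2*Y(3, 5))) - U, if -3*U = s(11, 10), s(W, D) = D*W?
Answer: -403/3 ≈ -134.33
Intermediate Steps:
Y(I, H) = 2*H (Y(I, H) = H + H = 2*H)
G = 5 (G = 1 + 4 = 5)
U = -110/3 (U = -10*11/3 = -⅓*110 = -110/3 ≈ -36.667)
(G - 8*(2 + 2*Y(3, 5))) - U = (5 - 8*(2 + 2*(2*5))) - 1*(-110/3) = (5 - 8*(2 + 2*10)) + 110/3 = (5 - 8*(2 + 20)) + 110/3 = (5 - 8*22) + 110/3 = (5 - 176) + 110/3 = -171 + 110/3 = -403/3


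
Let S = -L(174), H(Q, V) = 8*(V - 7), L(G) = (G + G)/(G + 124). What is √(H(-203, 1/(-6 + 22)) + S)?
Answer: I*√5032326/298 ≈ 7.5278*I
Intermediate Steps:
L(G) = 2*G/(124 + G) (L(G) = (2*G)/(124 + G) = 2*G/(124 + G))
H(Q, V) = -56 + 8*V (H(Q, V) = 8*(-7 + V) = -56 + 8*V)
S = -174/149 (S = -2*174/(124 + 174) = -2*174/298 = -1*174/149 = -174/149 ≈ -1.1678)
√(H(-203, 1/(-6 + 22)) + S) = √((-56 + 8/(-6 + 22)) - 174/149) = √((-56 + 8/16) - 174/149) = √((-56 + 8*(1/16)) - 174/149) = √((-56 + ½) - 174/149) = √(-111/2 - 174/149) = √(-16887/298) = I*√5032326/298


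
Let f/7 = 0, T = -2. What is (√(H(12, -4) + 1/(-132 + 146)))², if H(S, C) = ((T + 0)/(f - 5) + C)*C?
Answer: 1013/70 ≈ 14.471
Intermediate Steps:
f = 0 (f = 7*0 = 0)
H(S, C) = C*(⅖ + C) (H(S, C) = ((-2 + 0)/(0 - 5) + C)*C = (-2/(-5) + C)*C = (-2*(-⅕) + C)*C = (⅖ + C)*C = C*(⅖ + C))
(√(H(12, -4) + 1/(-132 + 146)))² = (√((⅕)*(-4)*(2 + 5*(-4)) + 1/(-132 + 146)))² = (√((⅕)*(-4)*(2 - 20) + 1/14))² = (√((⅕)*(-4)*(-18) + 1/14))² = (√(72/5 + 1/14))² = (√(1013/70))² = (√70910/70)² = 1013/70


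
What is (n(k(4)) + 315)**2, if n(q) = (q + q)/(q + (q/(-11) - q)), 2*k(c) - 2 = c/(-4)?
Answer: 85849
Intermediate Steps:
k(c) = 1 - c/8 (k(c) = 1 + (c/(-4))/2 = 1 + (c*(-1/4))/2 = 1 + (-c/4)/2 = 1 - c/8)
n(q) = -22 (n(q) = (2*q)/(q + (q*(-1/11) - q)) = (2*q)/(q + (-q/11 - q)) = (2*q)/(q - 12*q/11) = (2*q)/((-q/11)) = (2*q)*(-11/q) = -22)
(n(k(4)) + 315)**2 = (-22 + 315)**2 = 293**2 = 85849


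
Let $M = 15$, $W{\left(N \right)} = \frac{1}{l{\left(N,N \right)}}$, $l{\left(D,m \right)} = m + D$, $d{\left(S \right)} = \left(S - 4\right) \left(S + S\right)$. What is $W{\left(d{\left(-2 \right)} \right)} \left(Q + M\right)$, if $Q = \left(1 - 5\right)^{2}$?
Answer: $\frac{31}{48} \approx 0.64583$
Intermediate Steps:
$d{\left(S \right)} = 2 S \left(-4 + S\right)$ ($d{\left(S \right)} = \left(-4 + S\right) 2 S = 2 S \left(-4 + S\right)$)
$l{\left(D,m \right)} = D + m$
$W{\left(N \right)} = \frac{1}{2 N}$ ($W{\left(N \right)} = \frac{1}{N + N} = \frac{1}{2 N}$)
$Q = 16$ ($Q = \left(-4\right)^{2} = 16$)
$W{\left(d{\left(-2 \right)} \right)} \left(Q + M\right) = \frac{1}{2 \cdot 2 \left(-2\right) \left(-4 - 2\right)} \left(16 + 15\right) = \frac{1}{2 \cdot 2 \left(-2\right) \left(-6\right)} 31 = \frac{1}{2 \cdot 24} \cdot 31 = \frac{1}{2} \cdot \frac{1}{24} \cdot 31 = \frac{1}{48} \cdot 31 = \frac{31}{48}$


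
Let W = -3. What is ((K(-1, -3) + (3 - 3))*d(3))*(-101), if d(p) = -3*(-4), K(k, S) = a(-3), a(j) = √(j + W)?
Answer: -1212*I*√6 ≈ -2968.8*I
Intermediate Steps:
a(j) = √(-3 + j) (a(j) = √(j - 3) = √(-3 + j))
K(k, S) = I*√6 (K(k, S) = √(-3 - 3) = √(-6) = I*√6)
d(p) = 12
((K(-1, -3) + (3 - 3))*d(3))*(-101) = ((I*√6 + (3 - 3))*12)*(-101) = ((I*√6 + 0)*12)*(-101) = ((I*√6)*12)*(-101) = (12*I*√6)*(-101) = -1212*I*√6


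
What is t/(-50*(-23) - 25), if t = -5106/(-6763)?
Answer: 1702/2536125 ≈ 0.00067110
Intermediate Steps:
t = 5106/6763 (t = -5106*(-1/6763) = 5106/6763 ≈ 0.75499)
t/(-50*(-23) - 25) = 5106/(6763*(-50*(-23) - 25)) = 5106/(6763*(1150 - 25)) = (5106/6763)/1125 = (5106/6763)*(1/1125) = 1702/2536125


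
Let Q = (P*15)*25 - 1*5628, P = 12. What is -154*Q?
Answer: 173712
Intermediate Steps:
Q = -1128 (Q = (12*15)*25 - 1*5628 = 180*25 - 5628 = 4500 - 5628 = -1128)
-154*Q = -154*(-1128) = 173712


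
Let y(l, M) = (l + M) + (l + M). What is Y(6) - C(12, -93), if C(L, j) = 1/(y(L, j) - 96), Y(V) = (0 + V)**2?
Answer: 9289/258 ≈ 36.004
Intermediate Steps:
y(l, M) = 2*M + 2*l (y(l, M) = (M + l) + (M + l) = 2*M + 2*l)
Y(V) = V**2
C(L, j) = 1/(-96 + 2*L + 2*j) (C(L, j) = 1/((2*j + 2*L) - 96) = 1/((2*L + 2*j) - 96) = 1/(-96 + 2*L + 2*j))
Y(6) - C(12, -93) = 6**2 - 1/(2*(-48 + 12 - 93)) = 36 - 1/(2*(-129)) = 36 - (-1)/(2*129) = 36 - 1*(-1/258) = 36 + 1/258 = 9289/258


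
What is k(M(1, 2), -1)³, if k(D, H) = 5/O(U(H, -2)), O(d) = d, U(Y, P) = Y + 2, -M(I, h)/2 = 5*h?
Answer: 125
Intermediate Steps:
M(I, h) = -10*h
U(Y, P) = 2 + Y
k(D, H) = 5/(2 + H)
k(M(1, 2), -1)³ = (5/(2 - 1))³ = (5/1)³ = (5*1)³ = 5³ = 125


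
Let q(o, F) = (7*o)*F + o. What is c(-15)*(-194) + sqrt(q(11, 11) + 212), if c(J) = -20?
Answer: 3880 + sqrt(1070) ≈ 3912.7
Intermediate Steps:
q(o, F) = o + 7*F*o (q(o, F) = 7*F*o + o = o + 7*F*o)
c(-15)*(-194) + sqrt(q(11, 11) + 212) = -20*(-194) + sqrt(11*(1 + 7*11) + 212) = 3880 + sqrt(11*(1 + 77) + 212) = 3880 + sqrt(11*78 + 212) = 3880 + sqrt(858 + 212) = 3880 + sqrt(1070)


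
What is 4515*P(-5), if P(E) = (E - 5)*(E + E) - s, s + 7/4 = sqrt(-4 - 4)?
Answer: 1837605/4 - 9030*I*sqrt(2) ≈ 4.594e+5 - 12770.0*I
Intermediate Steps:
s = -7/4 + 2*I*sqrt(2) (s = -7/4 + sqrt(-4 - 4) = -7/4 + sqrt(-8) = -7/4 + 2*I*sqrt(2) ≈ -1.75 + 2.8284*I)
P(E) = 7/4 - 2*I*sqrt(2) + 2*E*(-5 + E) (P(E) = (E - 5)*(E + E) - (-7/4 + 2*I*sqrt(2)) = (-5 + E)*(2*E) + (7/4 - 2*I*sqrt(2)) = 2*E*(-5 + E) + (7/4 - 2*I*sqrt(2)) = 7/4 - 2*I*sqrt(2) + 2*E*(-5 + E))
4515*P(-5) = 4515*(7/4 - 10*(-5) + 2*(-5)**2 - 2*I*sqrt(2)) = 4515*(7/4 + 50 + 2*25 - 2*I*sqrt(2)) = 4515*(7/4 + 50 + 50 - 2*I*sqrt(2)) = 4515*(407/4 - 2*I*sqrt(2)) = 1837605/4 - 9030*I*sqrt(2)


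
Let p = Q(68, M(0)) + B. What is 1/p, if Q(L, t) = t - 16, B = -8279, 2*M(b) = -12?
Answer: -1/8301 ≈ -0.00012047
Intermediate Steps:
M(b) = -6 (M(b) = (½)*(-12) = -6)
Q(L, t) = -16 + t
p = -8301 (p = (-16 - 6) - 8279 = -22 - 8279 = -8301)
1/p = 1/(-8301) = -1/8301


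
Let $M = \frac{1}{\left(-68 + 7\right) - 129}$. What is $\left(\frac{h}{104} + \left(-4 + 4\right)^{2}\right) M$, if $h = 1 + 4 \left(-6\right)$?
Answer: $\frac{23}{19760} \approx 0.001164$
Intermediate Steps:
$h = -23$ ($h = 1 - 24 = -23$)
$M = - \frac{1}{190}$ ($M = \frac{1}{-61 - 129} = \frac{1}{-190} = - \frac{1}{190} \approx -0.0052632$)
$\left(\frac{h}{104} + \left(-4 + 4\right)^{2}\right) M = \left(- \frac{23}{104} + \left(-4 + 4\right)^{2}\right) \left(- \frac{1}{190}\right) = \left(\left(-23\right) \frac{1}{104} + 0^{2}\right) \left(- \frac{1}{190}\right) = \left(- \frac{23}{104} + 0\right) \left(- \frac{1}{190}\right) = \left(- \frac{23}{104}\right) \left(- \frac{1}{190}\right) = \frac{23}{19760}$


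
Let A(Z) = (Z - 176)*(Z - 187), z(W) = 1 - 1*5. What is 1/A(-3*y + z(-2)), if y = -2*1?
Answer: 1/32190 ≈ 3.1066e-5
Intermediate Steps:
z(W) = -4 (z(W) = 1 - 5 = -4)
y = -2
A(Z) = (-187 + Z)*(-176 + Z) (A(Z) = (-176 + Z)*(-187 + Z) = (-187 + Z)*(-176 + Z))
1/A(-3*y + z(-2)) = 1/(32912 + (-3*(-2) - 4)² - 363*(-3*(-2) - 4)) = 1/(32912 + (6 - 4)² - 363*(6 - 4)) = 1/(32912 + 2² - 363*2) = 1/(32912 + 4 - 726) = 1/32190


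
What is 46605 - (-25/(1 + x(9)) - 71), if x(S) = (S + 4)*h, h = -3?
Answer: 1773663/38 ≈ 46675.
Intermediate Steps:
x(S) = -12 - 3*S (x(S) = (S + 4)*(-3) = (4 + S)*(-3) = -12 - 3*S)
46605 - (-25/(1 + x(9)) - 71) = 46605 - (-25/(1 + (-12 - 3*9)) - 71) = 46605 - (-25/(1 + (-12 - 27)) - 71) = 46605 - (-25/(1 - 39) - 71) = 46605 - (-25/(-38) - 71) = 46605 - (-25*(-1/38) - 71) = 46605 - (25/38 - 71) = 46605 - 1*(-2673/38) = 46605 + 2673/38 = 1773663/38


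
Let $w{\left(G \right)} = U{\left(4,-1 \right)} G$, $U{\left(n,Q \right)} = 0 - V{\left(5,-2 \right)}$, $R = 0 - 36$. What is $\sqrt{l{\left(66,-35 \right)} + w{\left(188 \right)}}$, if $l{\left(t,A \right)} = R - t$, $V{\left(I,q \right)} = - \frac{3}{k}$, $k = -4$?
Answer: $9 i \sqrt{3} \approx 15.588 i$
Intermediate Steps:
$V{\left(I,q \right)} = \frac{3}{4}$ ($V{\left(I,q \right)} = - \frac{3}{-4} = \left(-3\right) \left(- \frac{1}{4}\right) = \frac{3}{4}$)
$R = -36$
$l{\left(t,A \right)} = -36 - t$
$U{\left(n,Q \right)} = - \frac{3}{4}$ ($U{\left(n,Q \right)} = 0 - \frac{3}{4} = - \frac{3}{4}$)
$w{\left(G \right)} = - \frac{3 G}{4}$
$\sqrt{l{\left(66,-35 \right)} + w{\left(188 \right)}} = \sqrt{\left(-36 - 66\right) - 141} = \sqrt{-102 - 141} = \sqrt{-243} = 9 i \sqrt{3}$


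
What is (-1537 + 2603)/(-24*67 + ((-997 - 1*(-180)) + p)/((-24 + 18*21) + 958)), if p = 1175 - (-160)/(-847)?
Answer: -592303712/893304723 ≈ -0.66305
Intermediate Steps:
p = 995065/847 (p = 1175 - (-160)*(-1)/847 = 1175 - 1*160/847 = 1175 - 160/847 = 995065/847 ≈ 1174.8)
(-1537 + 2603)/(-24*67 + ((-997 - 1*(-180)) + p)/((-24 + 18*21) + 958)) = (-1537 + 2603)/(-24*67 + ((-997 - 1*(-180)) + 995065/847)/((-24 + 18*21) + 958)) = 1066/(-1608 + ((-997 + 180) + 995065/847)/((-24 + 378) + 958)) = 1066/(-1608 + (-817 + 995065/847)/(354 + 958)) = 1066/(-1608 + (303066/847)/1312) = 1066/(-1608 + (303066/847)*(1/1312)) = 1066/(-1608 + 151533/555632) = 1066/(-893304723/555632) = 1066*(-555632/893304723) = -592303712/893304723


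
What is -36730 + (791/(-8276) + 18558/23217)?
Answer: -2352436643933/64047964 ≈ -36729.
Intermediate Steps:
-36730 + (791/(-8276) + 18558/23217) = -36730 + (791*(-1/8276) + 18558*(1/23217)) = -36730 + (-791/8276 + 6186/7739) = -36730 + 45073787/64047964 = -2352436643933/64047964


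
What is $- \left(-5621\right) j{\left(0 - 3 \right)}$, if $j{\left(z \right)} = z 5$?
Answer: $-84315$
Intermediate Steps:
$j{\left(z \right)} = 5 z$
$- \left(-5621\right) j{\left(0 - 3 \right)} = - \left(-5621\right) 5 \left(0 - 3\right) = - \left(-5621\right) 5 \left(-3\right) = - \left(-5621\right) \left(-15\right) = \left(-1\right) 84315 = -84315$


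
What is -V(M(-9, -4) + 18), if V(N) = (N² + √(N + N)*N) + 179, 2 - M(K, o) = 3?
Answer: -468 - 17*√34 ≈ -567.13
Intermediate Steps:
M(K, o) = -1 (M(K, o) = 2 - 1*3 = 2 - 3 = -1)
V(N) = 179 + N² + √2*N^(3/2) (V(N) = (N² + √(2*N)*N) + 179 = (N² + (√2*√N)*N) + 179 = (N² + √2*N^(3/2)) + 179 = 179 + N² + √2*N^(3/2))
-V(M(-9, -4) + 18) = -(179 + (-1 + 18)² + √2*(-1 + 18)^(3/2)) = -(179 + 17² + √2*17^(3/2)) = -(179 + 289 + √2*(17*√17)) = -(179 + 289 + 17*√34) = -(468 + 17*√34) = -468 - 17*√34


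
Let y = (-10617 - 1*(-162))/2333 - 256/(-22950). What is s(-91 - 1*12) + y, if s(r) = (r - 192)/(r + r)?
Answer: -16755038581/5514862050 ≈ -3.0382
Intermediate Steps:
s(r) = (-192 + r)/(2*r) (s(r) = (-192 + r)/((2*r)) = (-192 + r)*(1/(2*r)) = (-192 + r)/(2*r))
y = -119672501/26771175 (y = (-10617 + 162)*(1/2333) - 256*(-1/22950) = -10455*1/2333 + 128/11475 = -10455/2333 + 128/11475 = -119672501/26771175 ≈ -4.4702)
s(-91 - 1*12) + y = (-192 + (-91 - 1*12))/(2*(-91 - 1*12)) - 119672501/26771175 = (-192 + (-91 - 12))/(2*(-91 - 12)) - 119672501/26771175 = (½)*(-192 - 103)/(-103) - 119672501/26771175 = (½)*(-1/103)*(-295) - 119672501/26771175 = 295/206 - 119672501/26771175 = -16755038581/5514862050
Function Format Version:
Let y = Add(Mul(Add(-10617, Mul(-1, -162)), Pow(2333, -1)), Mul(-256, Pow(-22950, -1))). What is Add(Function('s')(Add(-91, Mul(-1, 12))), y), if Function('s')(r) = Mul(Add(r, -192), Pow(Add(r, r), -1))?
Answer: Rational(-16755038581, 5514862050) ≈ -3.0382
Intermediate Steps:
Function('s')(r) = Mul(Rational(1, 2), Pow(r, -1), Add(-192, r)) (Function('s')(r) = Mul(Add(-192, r), Pow(Mul(2, r), -1)) = Mul(Add(-192, r), Mul(Rational(1, 2), Pow(r, -1))) = Mul(Rational(1, 2), Pow(r, -1), Add(-192, r)))
y = Rational(-119672501, 26771175) (y = Add(Mul(Add(-10617, 162), Rational(1, 2333)), Mul(-256, Rational(-1, 22950))) = Add(Mul(-10455, Rational(1, 2333)), Rational(128, 11475)) = Add(Rational(-10455, 2333), Rational(128, 11475)) = Rational(-119672501, 26771175) ≈ -4.4702)
Add(Function('s')(Add(-91, Mul(-1, 12))), y) = Add(Mul(Rational(1, 2), Pow(Add(-91, Mul(-1, 12)), -1), Add(-192, Add(-91, Mul(-1, 12)))), Rational(-119672501, 26771175)) = Add(Mul(Rational(1, 2), Pow(Add(-91, -12), -1), Add(-192, Add(-91, -12))), Rational(-119672501, 26771175)) = Add(Mul(Rational(1, 2), Pow(-103, -1), Add(-192, -103)), Rational(-119672501, 26771175)) = Add(Mul(Rational(1, 2), Rational(-1, 103), -295), Rational(-119672501, 26771175)) = Add(Rational(295, 206), Rational(-119672501, 26771175)) = Rational(-16755038581, 5514862050)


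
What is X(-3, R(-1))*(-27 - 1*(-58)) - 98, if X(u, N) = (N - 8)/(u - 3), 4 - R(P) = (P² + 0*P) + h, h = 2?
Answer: -371/6 ≈ -61.833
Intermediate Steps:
R(P) = 2 - P² (R(P) = 4 - ((P² + 0*P) + 2) = 4 - ((P² + 0) + 2) = 4 - (P² + 2) = 4 - (2 + P²) = 4 + (-2 - P²) = 2 - P²)
X(u, N) = (-8 + N)/(-3 + u)
X(-3, R(-1))*(-27 - 1*(-58)) - 98 = ((-8 + (2 - 1*(-1)²))/(-3 - 3))*(-27 - 1*(-58)) - 98 = ((-8 + (2 - 1*1))/(-6))*(-27 + 58) - 98 = -(-8 + (2 - 1))/6*31 - 98 = -(-8 + 1)/6*31 - 98 = -⅙*(-7)*31 - 98 = (7/6)*31 - 98 = 217/6 - 98 = -371/6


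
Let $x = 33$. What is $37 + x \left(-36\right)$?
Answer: $-1151$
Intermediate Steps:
$37 + x \left(-36\right) = 37 + 33 \left(-36\right) = 37 - 1188 = -1151$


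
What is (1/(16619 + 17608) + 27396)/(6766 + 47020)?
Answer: 937682893/1840933422 ≈ 0.50935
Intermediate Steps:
(1/(16619 + 17608) + 27396)/(6766 + 47020) = (1/34227 + 27396)/53786 = (1/34227 + 27396)*(1/53786) = (937682893/34227)*(1/53786) = 937682893/1840933422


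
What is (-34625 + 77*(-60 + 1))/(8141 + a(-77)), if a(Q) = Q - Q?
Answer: -39168/8141 ≈ -4.8112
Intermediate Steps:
a(Q) = 0
(-34625 + 77*(-60 + 1))/(8141 + a(-77)) = (-34625 + 77*(-60 + 1))/(8141 + 0) = (-34625 + 77*(-59))/8141 = (-34625 - 4543)*(1/8141) = -39168*1/8141 = -39168/8141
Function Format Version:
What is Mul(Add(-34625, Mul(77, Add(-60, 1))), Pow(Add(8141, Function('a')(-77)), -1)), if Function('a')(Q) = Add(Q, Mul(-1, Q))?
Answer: Rational(-39168, 8141) ≈ -4.8112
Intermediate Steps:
Function('a')(Q) = 0
Mul(Add(-34625, Mul(77, Add(-60, 1))), Pow(Add(8141, Function('a')(-77)), -1)) = Mul(Add(-34625, Mul(77, Add(-60, 1))), Pow(Add(8141, 0), -1)) = Mul(Add(-34625, Mul(77, -59)), Pow(8141, -1)) = Mul(Add(-34625, -4543), Rational(1, 8141)) = Mul(-39168, Rational(1, 8141)) = Rational(-39168, 8141)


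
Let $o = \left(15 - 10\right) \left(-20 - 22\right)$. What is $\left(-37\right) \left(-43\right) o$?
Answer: $-334110$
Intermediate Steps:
$o = -210$ ($o = 5 \left(-42\right) = -210$)
$\left(-37\right) \left(-43\right) o = \left(-37\right) \left(-43\right) \left(-210\right) = 1591 \left(-210\right) = -334110$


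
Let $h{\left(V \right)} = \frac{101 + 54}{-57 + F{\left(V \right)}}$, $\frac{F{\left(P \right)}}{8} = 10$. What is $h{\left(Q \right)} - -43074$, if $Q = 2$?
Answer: $\frac{990857}{23} \approx 43081.0$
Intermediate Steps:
$F{\left(P \right)} = 80$ ($F{\left(P \right)} = 8 \cdot 10 = 80$)
$h{\left(V \right)} = \frac{155}{23}$ ($h{\left(V \right)} = \frac{101 + 54}{-57 + 80} = \frac{155}{23}$)
$h{\left(Q \right)} - -43074 = \frac{155}{23} - -43074 = \frac{155}{23} + 43074 = \frac{990857}{23}$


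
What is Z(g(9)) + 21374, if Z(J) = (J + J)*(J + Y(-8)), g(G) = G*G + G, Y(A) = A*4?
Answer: 31814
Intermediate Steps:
Y(A) = 4*A
g(G) = G + G² (g(G) = G² + G = G + G²)
Z(J) = 2*J*(-32 + J) (Z(J) = (J + J)*(J + 4*(-8)) = (2*J)*(J - 32) = (2*J)*(-32 + J) = 2*J*(-32 + J))
Z(g(9)) + 21374 = 2*(9*(1 + 9))*(-32 + 9*(1 + 9)) + 21374 = 2*(9*10)*(-32 + 9*10) + 21374 = 2*90*(-32 + 90) + 21374 = 2*90*58 + 21374 = 10440 + 21374 = 31814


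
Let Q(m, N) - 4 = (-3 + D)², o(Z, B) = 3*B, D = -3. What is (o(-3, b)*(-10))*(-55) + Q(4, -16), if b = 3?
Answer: 4990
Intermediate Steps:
Q(m, N) = 40 (Q(m, N) = 4 + (-3 - 3)² = 4 + (-6)² = 4 + 36 = 40)
(o(-3, b)*(-10))*(-55) + Q(4, -16) = ((3*3)*(-10))*(-55) + 40 = (9*(-10))*(-55) + 40 = -90*(-55) + 40 = 4950 + 40 = 4990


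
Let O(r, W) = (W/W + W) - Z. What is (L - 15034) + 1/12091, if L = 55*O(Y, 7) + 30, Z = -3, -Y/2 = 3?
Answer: -174098308/12091 ≈ -14399.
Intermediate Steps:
Y = -6 (Y = -2*3 = -6)
O(r, W) = 4 + W (O(r, W) = (W/W + W) - 1*(-3) = (1 + W) + 3 = 4 + W)
L = 635 (L = 55*(4 + 7) + 30 = 55*11 + 30 = 605 + 30 = 635)
(L - 15034) + 1/12091 = (635 - 15034) + 1/12091 = -14399 + 1/12091 = -174098308/12091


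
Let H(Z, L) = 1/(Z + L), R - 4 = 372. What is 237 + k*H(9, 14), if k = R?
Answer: 5827/23 ≈ 253.35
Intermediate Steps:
R = 376 (R = 4 + 372 = 376)
H(Z, L) = 1/(L + Z)
k = 376
237 + k*H(9, 14) = 237 + 376/(14 + 9) = 237 + 376/23 = 5827/23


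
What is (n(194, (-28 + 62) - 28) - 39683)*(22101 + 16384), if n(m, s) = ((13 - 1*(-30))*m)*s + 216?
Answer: 407363725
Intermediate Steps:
n(m, s) = 216 + 43*m*s (n(m, s) = ((13 + 30)*m)*s + 216 = (43*m)*s + 216 = 43*m*s + 216 = 216 + 43*m*s)
(n(194, (-28 + 62) - 28) - 39683)*(22101 + 16384) = ((216 + 43*194*((-28 + 62) - 28)) - 39683)*(22101 + 16384) = ((216 + 43*194*(34 - 28)) - 39683)*38485 = ((216 + 43*194*6) - 39683)*38485 = ((216 + 50052) - 39683)*38485 = (50268 - 39683)*38485 = 10585*38485 = 407363725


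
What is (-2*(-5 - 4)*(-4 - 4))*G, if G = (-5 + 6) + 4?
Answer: -720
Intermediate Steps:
G = 5 (G = 1 + 4 = 5)
(-2*(-5 - 4)*(-4 - 4))*G = -2*(-5 - 4)*(-4 - 4)*5 = -(-18)*(-8)*5 = -2*72*5 = -144*5 = -720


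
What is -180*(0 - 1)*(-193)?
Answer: -34740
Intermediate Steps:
-180*(0 - 1)*(-193) = -180*(-1)*(-193) = -60*(-3)*(-193) = 180*(-193) = -34740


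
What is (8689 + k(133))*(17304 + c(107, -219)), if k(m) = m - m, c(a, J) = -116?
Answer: 149346532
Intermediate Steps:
k(m) = 0
(8689 + k(133))*(17304 + c(107, -219)) = (8689 + 0)*(17304 - 116) = 8689*17188 = 149346532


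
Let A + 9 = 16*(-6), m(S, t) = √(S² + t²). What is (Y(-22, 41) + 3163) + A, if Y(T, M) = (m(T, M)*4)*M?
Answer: 3058 + 164*√2165 ≈ 10689.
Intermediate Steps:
Y(T, M) = 4*M*√(M² + T²) (Y(T, M) = (√(T² + M²)*4)*M = (√(M² + T²)*4)*M = (4*√(M² + T²))*M = 4*M*√(M² + T²))
A = -105 (A = -9 + 16*(-6) = -9 - 96 = -105)
(Y(-22, 41) + 3163) + A = (4*41*√(41² + (-22)²) + 3163) - 105 = (4*41*√(1681 + 484) + 3163) - 105 = (4*41*√2165 + 3163) - 105 = (164*√2165 + 3163) - 105 = (3163 + 164*√2165) - 105 = 3058 + 164*√2165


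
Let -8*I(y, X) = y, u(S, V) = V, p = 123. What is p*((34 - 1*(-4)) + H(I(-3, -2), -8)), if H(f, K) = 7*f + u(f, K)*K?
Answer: 102951/8 ≈ 12869.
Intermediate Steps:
I(y, X) = -y/8
H(f, K) = K² + 7*f (H(f, K) = 7*f + K*K = 7*f + K² = K² + 7*f)
p*((34 - 1*(-4)) + H(I(-3, -2), -8)) = 123*((34 - 1*(-4)) + ((-8)² + 7*(-⅛*(-3)))) = 123*((34 + 4) + (64 + 7*(3/8))) = 123*(38 + (64 + 21/8)) = 123*(38 + 533/8) = 123*(837/8) = 102951/8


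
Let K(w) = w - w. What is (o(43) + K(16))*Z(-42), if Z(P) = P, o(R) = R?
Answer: -1806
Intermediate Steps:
K(w) = 0
(o(43) + K(16))*Z(-42) = (43 + 0)*(-42) = 43*(-42) = -1806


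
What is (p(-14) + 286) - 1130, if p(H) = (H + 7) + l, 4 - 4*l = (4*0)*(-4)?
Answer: -850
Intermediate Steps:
l = 1 (l = 1 - 4*0*(-4)/4 = 1 - 0*(-4) = 1 - ¼*0 = 1 + 0 = 1)
p(H) = 8 + H (p(H) = (H + 7) + 1 = (7 + H) + 1 = 8 + H)
(p(-14) + 286) - 1130 = ((8 - 14) + 286) - 1130 = (-6 + 286) - 1130 = 280 - 1130 = -850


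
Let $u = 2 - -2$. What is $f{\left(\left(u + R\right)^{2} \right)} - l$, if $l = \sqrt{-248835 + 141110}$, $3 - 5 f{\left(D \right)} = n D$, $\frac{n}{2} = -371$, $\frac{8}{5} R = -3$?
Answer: $\frac{21463}{32} - 5 i \sqrt{4309} \approx 670.72 - 328.21 i$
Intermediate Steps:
$R = - \frac{15}{8}$ ($R = \frac{5}{8} \left(-3\right) = - \frac{15}{8} \approx -1.875$)
$u = 4$ ($u = 2 + 2 = 4$)
$n = -742$ ($n = 2 \left(-371\right) = -742$)
$f{\left(D \right)} = \frac{3}{5} + \frac{742 D}{5}$ ($f{\left(D \right)} = \frac{3}{5} - \frac{\left(-742\right) D}{5} = \frac{3}{5} + \frac{742 D}{5}$)
$l = 5 i \sqrt{4309}$ ($l = \sqrt{-107725} = 5 i \sqrt{4309} \approx 328.21 i$)
$f{\left(\left(u + R\right)^{2} \right)} - l = \left(\frac{3}{5} + \frac{742 \left(4 - \frac{15}{8}\right)^{2}}{5}\right) - 5 i \sqrt{4309} = \left(\frac{3}{5} + \frac{742 \left(\frac{17}{8}\right)^{2}}{5}\right) - 5 i \sqrt{4309} = \left(\frac{3}{5} + \frac{742}{5} \cdot \frac{289}{64}\right) - 5 i \sqrt{4309} = \left(\frac{3}{5} + \frac{107219}{160}\right) - 5 i \sqrt{4309} = \frac{21463}{32} - 5 i \sqrt{4309}$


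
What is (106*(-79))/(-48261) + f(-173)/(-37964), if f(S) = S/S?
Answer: 317862275/1832180604 ≈ 0.17349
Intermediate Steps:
f(S) = 1
(106*(-79))/(-48261) + f(-173)/(-37964) = (106*(-79))/(-48261) + 1/(-37964) = -8374*(-1/48261) + 1*(-1/37964) = 8374/48261 - 1/37964 = 317862275/1832180604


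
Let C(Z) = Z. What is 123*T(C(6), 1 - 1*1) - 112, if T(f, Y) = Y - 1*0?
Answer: -112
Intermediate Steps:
T(f, Y) = Y (T(f, Y) = Y + 0 = Y)
123*T(C(6), 1 - 1*1) - 112 = 123*(1 - 1*1) - 112 = 123*(1 - 1) - 112 = 123*0 - 112 = 0 - 112 = -112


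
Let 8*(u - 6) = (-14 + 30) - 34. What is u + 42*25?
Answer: 4215/4 ≈ 1053.8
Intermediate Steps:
u = 15/4 (u = 6 + ((-14 + 30) - 34)/8 = 6 + (16 - 34)/8 = 6 + (1/8)*(-18) = 6 - 9/4 = 15/4 ≈ 3.7500)
u + 42*25 = 15/4 + 42*25 = 15/4 + 1050 = 4215/4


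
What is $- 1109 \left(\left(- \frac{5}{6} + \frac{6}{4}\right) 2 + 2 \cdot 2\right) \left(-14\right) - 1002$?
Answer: $\frac{245410}{3} \approx 81803.0$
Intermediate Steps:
$- 1109 \left(\left(- \frac{5}{6} + \frac{6}{4}\right) 2 + 2 \cdot 2\right) \left(-14\right) - 1002 = - 1109 \left(\left(\left(-5\right) \frac{1}{6} + 6 \cdot \frac{1}{4}\right) 2 + 4\right) \left(-14\right) - 1002 = - 1109 \left(\left(- \frac{5}{6} + \frac{3}{2}\right) 2 + 4\right) \left(-14\right) - 1002 = - 1109 \left(\frac{2}{3} \cdot 2 + 4\right) \left(-14\right) - 1002 = - 1109 \left(\frac{4}{3} + 4\right) \left(-14\right) - 1002 = - 1109 \cdot \frac{16}{3} \left(-14\right) - 1002 = \left(-1109\right) \left(- \frac{224}{3}\right) - 1002 = \frac{248416}{3} - 1002 = \frac{245410}{3}$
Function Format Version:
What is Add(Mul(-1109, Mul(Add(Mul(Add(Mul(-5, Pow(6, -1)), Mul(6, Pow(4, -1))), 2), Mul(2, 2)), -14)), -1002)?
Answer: Rational(245410, 3) ≈ 81803.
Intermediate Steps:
Add(Mul(-1109, Mul(Add(Mul(Add(Mul(-5, Pow(6, -1)), Mul(6, Pow(4, -1))), 2), Mul(2, 2)), -14)), -1002) = Add(Mul(-1109, Mul(Add(Mul(Add(Mul(-5, Rational(1, 6)), Mul(6, Rational(1, 4))), 2), 4), -14)), -1002) = Add(Mul(-1109, Mul(Add(Mul(Add(Rational(-5, 6), Rational(3, 2)), 2), 4), -14)), -1002) = Add(Mul(-1109, Mul(Add(Mul(Rational(2, 3), 2), 4), -14)), -1002) = Add(Mul(-1109, Mul(Add(Rational(4, 3), 4), -14)), -1002) = Add(Mul(-1109, Mul(Rational(16, 3), -14)), -1002) = Add(Mul(-1109, Rational(-224, 3)), -1002) = Add(Rational(248416, 3), -1002) = Rational(245410, 3)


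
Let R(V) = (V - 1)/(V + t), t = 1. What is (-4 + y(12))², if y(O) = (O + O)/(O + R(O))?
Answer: 126736/27889 ≈ 4.5443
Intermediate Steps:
R(V) = (-1 + V)/(1 + V) (R(V) = (V - 1)/(V + 1) = (-1 + V)/(1 + V))
y(O) = 2*O/(O + (-1 + O)/(1 + O)) (y(O) = (O + O)/(O + (-1 + O)/(1 + O)) = (2*O)/(O + (-1 + O)/(1 + O)) = 2*O/(O + (-1 + O)/(1 + O)))
(-4 + y(12))² = (-4 + 2*12*(1 + 12)/(-1 + 12 + 12*(1 + 12)))² = (-4 + 2*12*13/(-1 + 12 + 12*13))² = (-4 + 2*12*13/(-1 + 12 + 156))² = (-4 + 2*12*13/167)² = (-4 + 2*12*(1/167)*13)² = (-4 + 312/167)² = (-356/167)² = 126736/27889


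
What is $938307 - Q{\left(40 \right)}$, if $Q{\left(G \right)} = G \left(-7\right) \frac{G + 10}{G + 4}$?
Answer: $\frac{10324877}{11} \approx 9.3863 \cdot 10^{5}$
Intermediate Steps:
$Q{\left(G \right)} = - \frac{7 G \left(10 + G\right)}{4 + G}$ ($Q{\left(G \right)} = - 7 G \frac{10 + G}{4 + G} = - \frac{7 G \left(10 + G\right)}{4 + G}$)
$938307 - Q{\left(40 \right)} = 938307 - \left(-7\right) 40 \frac{1}{4 + 40} \left(10 + 40\right) = 938307 - \left(-7\right) 40 \cdot \frac{1}{44} \cdot 50 = 938307 - - \frac{3500}{11} = 938307 + \frac{3500}{11} = \frac{10324877}{11}$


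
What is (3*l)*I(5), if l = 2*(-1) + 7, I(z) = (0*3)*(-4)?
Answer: 0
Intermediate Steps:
I(z) = 0 (I(z) = 0*(-4) = 0)
l = 5 (l = -2 + 7 = 5)
(3*l)*I(5) = (3*5)*0 = 15*0 = 0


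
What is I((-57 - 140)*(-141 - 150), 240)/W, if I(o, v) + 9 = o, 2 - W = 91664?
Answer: -9553/15277 ≈ -0.62532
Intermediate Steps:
W = -91662 (W = 2 - 1*91664 = 2 - 91664 = -91662)
I(o, v) = -9 + o
I((-57 - 140)*(-141 - 150), 240)/W = (-9 + (-57 - 140)*(-141 - 150))/(-91662) = (-9 - 197*(-291))*(-1/91662) = (-9 + 57327)*(-1/91662) = 57318*(-1/91662) = -9553/15277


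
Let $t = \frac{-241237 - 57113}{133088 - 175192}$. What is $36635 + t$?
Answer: $\frac{771389195}{21052} \approx 36642.0$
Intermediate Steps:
$t = \frac{149175}{21052}$ ($t = - \frac{298350}{-42104} = \left(-298350\right) \left(- \frac{1}{42104}\right) = \frac{149175}{21052} \approx 7.086$)
$36635 + t = 36635 + \frac{149175}{21052} = \frac{771389195}{21052}$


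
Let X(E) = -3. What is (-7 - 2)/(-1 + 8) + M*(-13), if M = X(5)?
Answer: 264/7 ≈ 37.714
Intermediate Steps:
M = -3
(-7 - 2)/(-1 + 8) + M*(-13) = (-7 - 2)/(-1 + 8) - 3*(-13) = -9/7 + 39 = 264/7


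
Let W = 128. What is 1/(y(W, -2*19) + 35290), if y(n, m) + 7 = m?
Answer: 1/35245 ≈ 2.8373e-5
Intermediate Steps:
y(n, m) = -7 + m
1/(y(W, -2*19) + 35290) = 1/((-7 - 2*19) + 35290) = 1/((-7 - 38) + 35290) = 1/(-45 + 35290) = 1/35245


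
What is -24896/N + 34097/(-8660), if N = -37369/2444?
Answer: 525650665047/323615540 ≈ 1624.3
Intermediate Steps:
N = -37369/2444 (N = -37369*1/2444 = -37369/2444 ≈ -15.290)
-24896/N + 34097/(-8660) = -24896/(-37369/2444) + 34097/(-8660) = -24896*(-2444/37369) + 34097*(-1/8660) = 60845824/37369 - 34097/8660 = 525650665047/323615540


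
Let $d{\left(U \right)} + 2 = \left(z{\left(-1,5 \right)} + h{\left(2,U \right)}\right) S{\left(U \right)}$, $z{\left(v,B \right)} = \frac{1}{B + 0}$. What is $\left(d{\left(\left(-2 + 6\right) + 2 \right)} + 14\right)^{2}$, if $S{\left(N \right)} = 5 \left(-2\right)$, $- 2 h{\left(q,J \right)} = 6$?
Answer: $1600$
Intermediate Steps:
$h{\left(q,J \right)} = -3$ ($h{\left(q,J \right)} = \left(- \frac{1}{2}\right) 6 = -3$)
$z{\left(v,B \right)} = \frac{1}{B}$
$S{\left(N \right)} = -10$
$d{\left(U \right)} = 26$ ($d{\left(U \right)} = -2 + \left(\frac{1}{5} - 3\right) \left(-10\right) = -2 - -28 = -2 + 28 = 26$)
$\left(d{\left(\left(-2 + 6\right) + 2 \right)} + 14\right)^{2} = \left(26 + 14\right)^{2} = 40^{2} = 1600$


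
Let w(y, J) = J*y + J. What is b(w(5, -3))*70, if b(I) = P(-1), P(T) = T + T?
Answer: -140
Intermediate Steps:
w(y, J) = J + J*y
P(T) = 2*T
b(I) = -2 (b(I) = 2*(-1) = -2)
b(w(5, -3))*70 = -2*70 = -140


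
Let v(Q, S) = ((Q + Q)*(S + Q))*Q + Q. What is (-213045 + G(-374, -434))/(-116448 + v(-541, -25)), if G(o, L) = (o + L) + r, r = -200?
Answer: 214053/331431881 ≈ 0.00064584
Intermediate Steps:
G(o, L) = -200 + L + o (G(o, L) = (o + L) - 200 = (L + o) - 200 = -200 + L + o)
v(Q, S) = Q + 2*Q²*(Q + S) (v(Q, S) = ((2*Q)*(Q + S))*Q + Q = (2*Q*(Q + S))*Q + Q = 2*Q²*(Q + S) + Q = Q + 2*Q²*(Q + S))
(-213045 + G(-374, -434))/(-116448 + v(-541, -25)) = (-213045 + (-200 - 434 - 374))/(-116448 - 541*(1 + 2*(-541)² + 2*(-541)*(-25))) = (-213045 - 1008)/(-116448 - 541*(1 + 2*292681 + 27050)) = -214053/(-116448 - 541*(1 + 585362 + 27050)) = -214053/(-116448 - 541*612413) = -214053/(-116448 - 331315433) = -214053/(-331431881) = -214053*(-1/331431881) = 214053/331431881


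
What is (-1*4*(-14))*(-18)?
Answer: -1008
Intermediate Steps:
(-1*4*(-14))*(-18) = -4*(-14)*(-18) = 56*(-18) = -1008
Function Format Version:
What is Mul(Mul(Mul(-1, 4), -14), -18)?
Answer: -1008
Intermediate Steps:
Mul(Mul(Mul(-1, 4), -14), -18) = Mul(Mul(-4, -14), -18) = Mul(56, -18) = -1008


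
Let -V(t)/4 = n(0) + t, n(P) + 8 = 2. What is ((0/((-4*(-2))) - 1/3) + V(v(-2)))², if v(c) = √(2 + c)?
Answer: 5041/9 ≈ 560.11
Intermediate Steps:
n(P) = -6 (n(P) = -8 + 2 = -6)
V(t) = 24 - 4*t (V(t) = -4*(-6 + t) = 24 - 4*t)
((0/((-4*(-2))) - 1/3) + V(v(-2)))² = ((0/((-4*(-2))) - 1/3) + (24 - 4*√(2 - 2)))² = ((0/8 - 1*⅓) + (24 - 4*√0))² = ((0*(⅛) - ⅓) + (24 - 4*0))² = ((0 - ⅓) + (24 + 0))² = (-⅓ + 24)² = (71/3)² = 5041/9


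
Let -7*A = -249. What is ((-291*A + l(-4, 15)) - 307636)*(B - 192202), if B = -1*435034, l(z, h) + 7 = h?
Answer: 1396136386780/7 ≈ 1.9945e+11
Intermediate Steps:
A = 249/7 (A = -⅐*(-249) = 249/7 ≈ 35.571)
l(z, h) = -7 + h
B = -435034
((-291*A + l(-4, 15)) - 307636)*(B - 192202) = ((-291*249/7 + (-7 + 15)) - 307636)*(-435034 - 192202) = ((-72459/7 + 8) - 307636)*(-627236) = (-72403/7 - 307636)*(-627236) = -2225855/7*(-627236) = 1396136386780/7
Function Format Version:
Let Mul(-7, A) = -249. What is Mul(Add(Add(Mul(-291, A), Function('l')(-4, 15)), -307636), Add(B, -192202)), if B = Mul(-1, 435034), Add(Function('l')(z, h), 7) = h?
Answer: Rational(1396136386780, 7) ≈ 1.9945e+11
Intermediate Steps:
A = Rational(249, 7) (A = Mul(Rational(-1, 7), -249) = Rational(249, 7) ≈ 35.571)
Function('l')(z, h) = Add(-7, h)
B = -435034
Mul(Add(Add(Mul(-291, A), Function('l')(-4, 15)), -307636), Add(B, -192202)) = Mul(Add(Add(Mul(-291, Rational(249, 7)), Add(-7, 15)), -307636), Add(-435034, -192202)) = Mul(Add(Add(Rational(-72459, 7), 8), -307636), -627236) = Mul(Add(Rational(-72403, 7), -307636), -627236) = Mul(Rational(-2225855, 7), -627236) = Rational(1396136386780, 7)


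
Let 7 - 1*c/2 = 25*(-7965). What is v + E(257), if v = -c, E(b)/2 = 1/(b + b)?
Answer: -102353847/257 ≈ -3.9826e+5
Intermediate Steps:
c = 398264 (c = 14 - 50*(-7965) = 14 - 2*(-199125) = 14 + 398250 = 398264)
E(b) = 1/b (E(b) = 2/(b + b) = 2/((2*b)) = 2*(1/(2*b)) = 1/b)
v = -398264 (v = -1*398264 = -398264)
v + E(257) = -398264 + 1/257 = -102353847/257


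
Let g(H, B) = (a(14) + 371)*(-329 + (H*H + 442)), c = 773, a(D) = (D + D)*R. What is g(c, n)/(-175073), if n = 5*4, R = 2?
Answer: -255193134/175073 ≈ -1457.6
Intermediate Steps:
n = 20
a(D) = 4*D (a(D) = (D + D)*2 = (2*D)*2 = 4*D)
g(H, B) = 48251 + 427*H² (g(H, B) = (4*14 + 371)*(-329 + (H*H + 442)) = (56 + 371)*(-329 + (H² + 442)) = 427*(-329 + (442 + H²)) = 427*(113 + H²) = 48251 + 427*H²)
g(c, n)/(-175073) = (48251 + 427*773²)/(-175073) = (48251 + 427*597529)*(-1/175073) = (48251 + 255144883)*(-1/175073) = 255193134*(-1/175073) = -255193134/175073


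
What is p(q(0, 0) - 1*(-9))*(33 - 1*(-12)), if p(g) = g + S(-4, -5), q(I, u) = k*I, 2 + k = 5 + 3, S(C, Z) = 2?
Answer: 495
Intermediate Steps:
k = 6 (k = -2 + (5 + 3) = -2 + 8 = 6)
q(I, u) = 6*I
p(g) = 2 + g (p(g) = g + 2 = 2 + g)
p(q(0, 0) - 1*(-9))*(33 - 1*(-12)) = (2 + (6*0 - 1*(-9)))*(33 - 1*(-12)) = (2 + (0 + 9))*(33 + 12) = (2 + 9)*45 = 11*45 = 495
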